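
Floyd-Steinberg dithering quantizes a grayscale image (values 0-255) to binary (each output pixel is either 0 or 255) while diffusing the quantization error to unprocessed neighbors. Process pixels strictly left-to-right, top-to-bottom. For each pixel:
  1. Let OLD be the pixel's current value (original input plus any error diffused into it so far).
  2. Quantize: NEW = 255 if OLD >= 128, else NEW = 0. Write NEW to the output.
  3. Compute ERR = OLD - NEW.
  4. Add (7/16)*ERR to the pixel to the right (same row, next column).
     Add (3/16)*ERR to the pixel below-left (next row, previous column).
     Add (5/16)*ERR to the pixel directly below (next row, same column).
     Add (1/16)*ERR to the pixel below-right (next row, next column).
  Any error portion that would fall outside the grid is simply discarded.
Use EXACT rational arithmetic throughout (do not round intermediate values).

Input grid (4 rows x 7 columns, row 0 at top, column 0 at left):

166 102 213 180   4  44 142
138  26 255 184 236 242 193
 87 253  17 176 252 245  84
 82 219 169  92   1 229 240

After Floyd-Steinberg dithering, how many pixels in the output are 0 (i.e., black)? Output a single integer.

(0,0): OLD=166 → NEW=255, ERR=-89
(0,1): OLD=1009/16 → NEW=0, ERR=1009/16
(0,2): OLD=61591/256 → NEW=255, ERR=-3689/256
(0,3): OLD=711457/4096 → NEW=255, ERR=-333023/4096
(0,4): OLD=-2069017/65536 → NEW=0, ERR=-2069017/65536
(0,5): OLD=31654225/1048576 → NEW=0, ERR=31654225/1048576
(0,6): OLD=2603944247/16777216 → NEW=255, ERR=-1674245833/16777216
(1,0): OLD=31235/256 → NEW=0, ERR=31235/256
(1,1): OLD=186005/2048 → NEW=0, ERR=186005/2048
(1,2): OLD=18279865/65536 → NEW=255, ERR=1568185/65536
(1,3): OLD=42530501/262144 → NEW=255, ERR=-24316219/262144
(1,4): OLD=3122756271/16777216 → NEW=255, ERR=-1155433809/16777216
(1,5): OLD=26926637919/134217728 → NEW=255, ERR=-7298882721/134217728
(1,6): OLD=300454072497/2147483648 → NEW=255, ERR=-247154257743/2147483648
(2,0): OLD=4658231/32768 → NEW=255, ERR=-3697609/32768
(2,1): OLD=255984717/1048576 → NEW=255, ERR=-11402163/1048576
(2,2): OLD=134292263/16777216 → NEW=0, ERR=134292263/16777216
(2,3): OLD=18669324975/134217728 → NEW=255, ERR=-15556195665/134217728
(2,4): OLD=175854302495/1073741824 → NEW=255, ERR=-97949862625/1073741824
(2,5): OLD=5573568904949/34359738368 → NEW=255, ERR=-3188164378891/34359738368
(2,6): OLD=2221483118339/549755813888 → NEW=0, ERR=2221483118339/549755813888
(3,0): OLD=749907783/16777216 → NEW=0, ERR=749907783/16777216
(3,1): OLD=30817123643/134217728 → NEW=255, ERR=-3408396997/134217728
(3,2): OLD=148154792097/1073741824 → NEW=255, ERR=-125649373023/1073741824
(3,3): OLD=-51625088969/4294967296 → NEW=0, ERR=-51625088969/4294967296
(3,4): OLD=-31560106415289/549755813888 → NEW=0, ERR=-31560106415289/549755813888
(3,5): OLD=747422763279173/4398046511104 → NEW=255, ERR=-374079097052347/4398046511104
(3,6): OLD=13950719207508443/70368744177664 → NEW=255, ERR=-3993310557795877/70368744177664
Output grid:
  Row 0: #.##..#  (3 black, running=3)
  Row 1: ..#####  (2 black, running=5)
  Row 2: ##.###.  (2 black, running=7)
  Row 3: .##..##  (3 black, running=10)

Answer: 10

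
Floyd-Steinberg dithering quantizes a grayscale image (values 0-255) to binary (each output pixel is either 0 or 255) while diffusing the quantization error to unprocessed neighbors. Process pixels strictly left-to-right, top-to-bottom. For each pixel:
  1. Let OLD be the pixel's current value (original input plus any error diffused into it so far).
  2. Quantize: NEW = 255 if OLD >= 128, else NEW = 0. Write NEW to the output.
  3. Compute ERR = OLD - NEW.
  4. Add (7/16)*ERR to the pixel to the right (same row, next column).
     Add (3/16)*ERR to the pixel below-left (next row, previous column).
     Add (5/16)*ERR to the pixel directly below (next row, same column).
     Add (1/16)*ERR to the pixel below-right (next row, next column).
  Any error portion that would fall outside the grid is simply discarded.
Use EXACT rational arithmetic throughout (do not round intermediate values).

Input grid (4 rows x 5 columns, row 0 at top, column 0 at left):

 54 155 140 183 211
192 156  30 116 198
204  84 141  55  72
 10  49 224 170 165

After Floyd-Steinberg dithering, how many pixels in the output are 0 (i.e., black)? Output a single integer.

(0,0): OLD=54 → NEW=0, ERR=54
(0,1): OLD=1429/8 → NEW=255, ERR=-611/8
(0,2): OLD=13643/128 → NEW=0, ERR=13643/128
(0,3): OLD=470285/2048 → NEW=255, ERR=-51955/2048
(0,4): OLD=6550363/32768 → NEW=255, ERR=-1805477/32768
(1,0): OLD=24903/128 → NEW=255, ERR=-7737/128
(1,1): OLD=132145/1024 → NEW=255, ERR=-128975/1024
(1,2): OLD=-43451/32768 → NEW=0, ERR=-43451/32768
(1,3): OLD=13608257/131072 → NEW=0, ERR=13608257/131072
(1,4): OLD=471059235/2097152 → NEW=255, ERR=-63714525/2097152
(2,0): OLD=2645931/16384 → NEW=255, ERR=-1531989/16384
(2,1): OLD=-154679/524288 → NEW=0, ERR=-154679/524288
(2,2): OLD=1275498779/8388608 → NEW=255, ERR=-863596261/8388608
(2,3): OLD=4915745697/134217728 → NEW=0, ERR=4915745697/134217728
(2,4): OLD=182575249703/2147483648 → NEW=0, ERR=182575249703/2147483648
(3,0): OLD=-161696197/8388608 → NEW=0, ERR=-161696197/8388608
(3,1): OLD=1028626911/67108864 → NEW=0, ERR=1028626911/67108864
(3,2): OLD=441057052293/2147483648 → NEW=255, ERR=-106551277947/2147483648
(3,3): OLD=726900167373/4294967296 → NEW=255, ERR=-368316493107/4294967296
(3,4): OLD=10743554569025/68719476736 → NEW=255, ERR=-6779911998655/68719476736
Output grid:
  Row 0: .#.##  (2 black, running=2)
  Row 1: ##..#  (2 black, running=4)
  Row 2: #.#..  (3 black, running=7)
  Row 3: ..###  (2 black, running=9)

Answer: 9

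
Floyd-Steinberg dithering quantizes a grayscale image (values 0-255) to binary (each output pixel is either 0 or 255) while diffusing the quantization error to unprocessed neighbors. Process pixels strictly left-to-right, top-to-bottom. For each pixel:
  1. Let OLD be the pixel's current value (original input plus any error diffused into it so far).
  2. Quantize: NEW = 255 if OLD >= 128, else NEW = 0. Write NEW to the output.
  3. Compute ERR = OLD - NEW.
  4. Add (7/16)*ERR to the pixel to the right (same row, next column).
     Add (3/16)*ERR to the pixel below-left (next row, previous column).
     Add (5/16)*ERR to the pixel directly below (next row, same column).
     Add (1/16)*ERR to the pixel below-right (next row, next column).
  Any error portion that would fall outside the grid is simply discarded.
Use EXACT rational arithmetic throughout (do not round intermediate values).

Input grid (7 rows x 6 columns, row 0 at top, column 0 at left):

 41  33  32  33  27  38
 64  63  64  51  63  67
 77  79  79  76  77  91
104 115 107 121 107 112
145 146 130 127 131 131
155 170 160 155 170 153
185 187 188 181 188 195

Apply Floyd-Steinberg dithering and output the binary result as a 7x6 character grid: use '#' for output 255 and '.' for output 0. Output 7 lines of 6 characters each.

(0,0): OLD=41 → NEW=0, ERR=41
(0,1): OLD=815/16 → NEW=0, ERR=815/16
(0,2): OLD=13897/256 → NEW=0, ERR=13897/256
(0,3): OLD=232447/4096 → NEW=0, ERR=232447/4096
(0,4): OLD=3396601/65536 → NEW=0, ERR=3396601/65536
(0,5): OLD=63622095/1048576 → NEW=0, ERR=63622095/1048576
(1,0): OLD=22109/256 → NEW=0, ERR=22109/256
(1,1): OLD=265099/2048 → NEW=255, ERR=-257141/2048
(1,2): OLD=2612071/65536 → NEW=0, ERR=2612071/65536
(1,3): OLD=26026267/262144 → NEW=0, ERR=26026267/262144
(1,4): OLD=2307800881/16777216 → NEW=255, ERR=-1970389199/16777216
(1,5): OLD=10151748615/268435456 → NEW=0, ERR=10151748615/268435456
(2,0): OLD=2636073/32768 → NEW=0, ERR=2636073/32768
(2,1): OLD=92096083/1048576 → NEW=0, ERR=92096083/1048576
(2,2): OLD=2359697337/16777216 → NEW=255, ERR=-1918492743/16777216
(2,3): OLD=5028786737/134217728 → NEW=0, ERR=5028786737/134217728
(2,4): OLD=300590503443/4294967296 → NEW=0, ERR=300590503443/4294967296
(2,5): OLD=8665326161333/68719476736 → NEW=0, ERR=8665326161333/68719476736
(3,0): OLD=2442890393/16777216 → NEW=255, ERR=-1835299687/16777216
(3,1): OLD=10492428709/134217728 → NEW=0, ERR=10492428709/134217728
(3,2): OLD=126681350207/1073741824 → NEW=0, ERR=126681350207/1073741824
(3,3): OLD=13077377736893/68719476736 → NEW=255, ERR=-4446088830787/68719476736
(3,4): OLD=69571539962653/549755813888 → NEW=0, ERR=69571539962653/549755813888
(3,5): OLD=1857251829119891/8796093022208 → NEW=255, ERR=-385751891543149/8796093022208
(4,0): OLD=269450427607/2147483648 → NEW=0, ERR=269450427607/2147483648
(4,1): OLD=8267238833003/34359738368 → NEW=255, ERR=-494494450837/34359738368
(4,2): OLD=168585478372049/1099511627776 → NEW=255, ERR=-111789986710831/1099511627776
(4,3): OLD=1643141556589941/17592186044416 → NEW=0, ERR=1643141556589941/17592186044416
(4,4): OLD=56053949149309637/281474976710656 → NEW=255, ERR=-15722169911907643/281474976710656
(4,5): OLD=453816687616155971/4503599627370496 → NEW=0, ERR=453816687616155971/4503599627370496
(5,0): OLD=105284702008689/549755813888 → NEW=255, ERR=-34903030532751/549755813888
(5,1): OLD=2225498746760577/17592186044416 → NEW=0, ERR=2225498746760577/17592186044416
(5,2): OLD=28173766037551899/140737488355328 → NEW=255, ERR=-7714293493056741/140737488355328
(5,3): OLD=645724411533132121/4503599627370496 → NEW=255, ERR=-502693493446344359/4503599627370496
(5,4): OLD=1156907155088277497/9007199254740992 → NEW=255, ERR=-1139928654870675463/9007199254740992
(5,5): OLD=18105180630491735309/144115188075855872 → NEW=0, ERR=18105180630491735309/144115188075855872
(6,0): OLD=53164882046512931/281474976710656 → NEW=255, ERR=-18611237014704349/281474976710656
(6,1): OLD=825778258365089511/4503599627370496 → NEW=255, ERR=-322639646614386969/4503599627370496
(6,2): OLD=2278927598193084815/18014398509481984 → NEW=0, ERR=2278927598193084815/18014398509481984
(6,3): OLD=50241319905549216563/288230376151711744 → NEW=255, ERR=-23257426013137278157/288230376151711744
(6,4): OLD=598265104795464277651/4611686018427387904 → NEW=255, ERR=-577714829903519637869/4611686018427387904
(6,5): OLD=12657641997753704607781/73786976294838206464 → NEW=255, ERR=-6158036957430038040539/73786976294838206464
Row 0: ......
Row 1: .#..#.
Row 2: ..#...
Row 3: #..#.#
Row 4: .##.#.
Row 5: #.###.
Row 6: ##.###

Answer: ......
.#..#.
..#...
#..#.#
.##.#.
#.###.
##.###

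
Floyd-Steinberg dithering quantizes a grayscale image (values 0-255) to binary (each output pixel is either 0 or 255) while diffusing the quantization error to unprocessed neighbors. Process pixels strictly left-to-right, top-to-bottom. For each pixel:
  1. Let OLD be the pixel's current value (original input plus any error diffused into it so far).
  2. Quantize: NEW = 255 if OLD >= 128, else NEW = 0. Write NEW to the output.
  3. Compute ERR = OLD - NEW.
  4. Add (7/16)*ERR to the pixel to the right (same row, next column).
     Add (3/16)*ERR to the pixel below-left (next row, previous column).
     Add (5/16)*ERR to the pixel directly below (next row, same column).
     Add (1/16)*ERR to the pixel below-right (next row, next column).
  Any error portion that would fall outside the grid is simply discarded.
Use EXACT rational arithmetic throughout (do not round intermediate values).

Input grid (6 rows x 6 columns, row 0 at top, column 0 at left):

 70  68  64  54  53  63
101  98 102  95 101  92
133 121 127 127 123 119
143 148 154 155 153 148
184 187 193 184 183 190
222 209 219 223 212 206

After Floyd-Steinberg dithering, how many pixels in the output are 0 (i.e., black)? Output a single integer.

Answer: 16

Derivation:
(0,0): OLD=70 → NEW=0, ERR=70
(0,1): OLD=789/8 → NEW=0, ERR=789/8
(0,2): OLD=13715/128 → NEW=0, ERR=13715/128
(0,3): OLD=206597/2048 → NEW=0, ERR=206597/2048
(0,4): OLD=3182883/32768 → NEW=0, ERR=3182883/32768
(0,5): OLD=55310325/524288 → NEW=0, ERR=55310325/524288
(1,0): OLD=18095/128 → NEW=255, ERR=-14545/128
(1,1): OLD=106057/1024 → NEW=0, ERR=106057/1024
(1,2): OLD=6746109/32768 → NEW=255, ERR=-1609731/32768
(1,3): OLD=17031673/131072 → NEW=255, ERR=-16391687/131072
(1,4): OLD=861732619/8388608 → NEW=0, ERR=861732619/8388608
(1,5): OLD=23619803357/134217728 → NEW=255, ERR=-10605717283/134217728
(2,0): OLD=1915443/16384 → NEW=0, ERR=1915443/16384
(2,1): OLD=98671457/524288 → NEW=255, ERR=-35021983/524288
(2,2): OLD=549021795/8388608 → NEW=0, ERR=549021795/8388608
(2,3): OLD=8908285451/67108864 → NEW=255, ERR=-8204474869/67108864
(2,4): OLD=169614210721/2147483648 → NEW=0, ERR=169614210721/2147483648
(2,5): OLD=4648254508663/34359738368 → NEW=255, ERR=-4113478775177/34359738368
(3,0): OLD=1400975875/8388608 → NEW=255, ERR=-738119165/8388608
(3,1): OLD=7261701575/67108864 → NEW=0, ERR=7261701575/67108864
(3,2): OLD=104526392645/536870912 → NEW=255, ERR=-32375689915/536870912
(3,3): OLD=3755916362063/34359738368 → NEW=0, ERR=3755916362063/34359738368
(3,4): OLD=53716031729263/274877906944 → NEW=255, ERR=-16377834541457/274877906944
(3,5): OLD=393437509818401/4398046511104 → NEW=0, ERR=393437509818401/4398046511104
(4,0): OLD=189828833741/1073741824 → NEW=255, ERR=-83975331379/1073741824
(4,1): OLD=2917010951145/17179869184 → NEW=255, ERR=-1463855690775/17179869184
(4,2): OLD=90234411929323/549755813888 → NEW=255, ERR=-49953320612117/549755813888
(4,3): OLD=1437861467044791/8796093022208 → NEW=255, ERR=-805142253618249/8796093022208
(4,4): OLD=20820650714662695/140737488355328 → NEW=255, ERR=-15067408815945945/140737488355328
(4,5): OLD=376934653174293681/2251799813685248 → NEW=255, ERR=-197274299315444559/2251799813685248
(5,0): OLD=49913301758923/274877906944 → NEW=255, ERR=-20180564511797/274877906944
(5,1): OLD=1128783296449915/8796093022208 → NEW=255, ERR=-1114220424213125/8796093022208
(5,2): OLD=7930390228412025/70368744177664 → NEW=0, ERR=7930390228412025/70368744177664
(5,3): OLD=490775164835578947/2251799813685248 → NEW=255, ERR=-83433787654159293/2251799813685248
(5,4): OLD=631342054286620643/4503599627370496 → NEW=255, ERR=-517075850692855837/4503599627370496
(5,5): OLD=8769433341698448127/72057594037927936 → NEW=0, ERR=8769433341698448127/72057594037927936
Output grid:
  Row 0: ......  (6 black, running=6)
  Row 1: #.##.#  (2 black, running=8)
  Row 2: .#.#.#  (3 black, running=11)
  Row 3: #.#.#.  (3 black, running=14)
  Row 4: ######  (0 black, running=14)
  Row 5: ##.##.  (2 black, running=16)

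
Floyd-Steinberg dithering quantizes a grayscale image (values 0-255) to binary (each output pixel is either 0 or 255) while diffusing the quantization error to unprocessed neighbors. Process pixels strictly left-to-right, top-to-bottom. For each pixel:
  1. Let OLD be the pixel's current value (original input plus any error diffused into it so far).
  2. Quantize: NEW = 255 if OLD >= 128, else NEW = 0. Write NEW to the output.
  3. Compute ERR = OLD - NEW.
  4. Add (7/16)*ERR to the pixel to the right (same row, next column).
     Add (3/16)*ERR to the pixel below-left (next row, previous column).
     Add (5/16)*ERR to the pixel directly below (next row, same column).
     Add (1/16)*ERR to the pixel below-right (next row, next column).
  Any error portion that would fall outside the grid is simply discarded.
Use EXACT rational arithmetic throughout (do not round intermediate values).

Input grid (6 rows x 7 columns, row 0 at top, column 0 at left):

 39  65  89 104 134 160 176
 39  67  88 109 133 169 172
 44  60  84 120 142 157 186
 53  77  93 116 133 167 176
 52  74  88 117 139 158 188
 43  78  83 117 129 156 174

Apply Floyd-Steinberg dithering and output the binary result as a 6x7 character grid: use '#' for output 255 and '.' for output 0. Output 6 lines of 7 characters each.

Answer: ...#.##
.#.#.#.
...#.##
.#.#.#.
...#.##
.#.#.#.

Derivation:
(0,0): OLD=39 → NEW=0, ERR=39
(0,1): OLD=1313/16 → NEW=0, ERR=1313/16
(0,2): OLD=31975/256 → NEW=0, ERR=31975/256
(0,3): OLD=649809/4096 → NEW=255, ERR=-394671/4096
(0,4): OLD=6019127/65536 → NEW=0, ERR=6019127/65536
(0,5): OLD=209906049/1048576 → NEW=255, ERR=-57480831/1048576
(0,6): OLD=2550424199/16777216 → NEW=255, ERR=-1727765881/16777216
(1,0): OLD=17043/256 → NEW=0, ERR=17043/256
(1,1): OLD=302341/2048 → NEW=255, ERR=-219899/2048
(1,2): OLD=4398697/65536 → NEW=0, ERR=4398697/65536
(1,3): OLD=34938741/262144 → NEW=255, ERR=-31907979/262144
(1,4): OLD=1545998207/16777216 → NEW=0, ERR=1545998207/16777216
(1,5): OLD=23973355951/134217728 → NEW=255, ERR=-10252164689/134217728
(1,6): OLD=221133853025/2147483648 → NEW=0, ERR=221133853025/2147483648
(2,0): OLD=1463815/32768 → NEW=0, ERR=1463815/32768
(2,1): OLD=65783229/1048576 → NEW=0, ERR=65783229/1048576
(2,2): OLD=1726180471/16777216 → NEW=0, ERR=1726180471/16777216
(2,3): OLD=19924512895/134217728 → NEW=255, ERR=-14301007745/134217728
(2,4): OLD=109791086383/1073741824 → NEW=0, ERR=109791086383/1073741824
(2,5): OLD=6972670287589/34359738368 → NEW=255, ERR=-1789062996251/34359738368
(2,6): OLD=104797294491027/549755813888 → NEW=255, ERR=-35390438050413/549755813888
(3,0): OLD=1320752535/16777216 → NEW=0, ERR=1320752535/16777216
(3,1): OLD=20552735435/134217728 → NEW=255, ERR=-13672785205/134217728
(3,2): OLD=69285465873/1073741824 → NEW=0, ERR=69285465873/1073741824
(3,3): OLD=586417896487/4294967296 → NEW=255, ERR=-508798763993/4294967296
(3,4): OLD=53163119313303/549755813888 → NEW=0, ERR=53163119313303/549755813888
(3,5): OLD=824003026139317/4398046511104 → NEW=255, ERR=-297498834192203/4398046511104
(3,6): OLD=8657789550386795/70368744177664 → NEW=0, ERR=8657789550386795/70368744177664
(4,0): OLD=123480895481/2147483648 → NEW=0, ERR=123480895481/2147483648
(4,1): OLD=2897933210917/34359738368 → NEW=0, ERR=2897933210917/34359738368
(4,2): OLD=64038315289931/549755813888 → NEW=0, ERR=64038315289931/549755813888
(4,3): OLD=673371699069609/4398046511104 → NEW=255, ERR=-448130161261911/4398046511104
(4,4): OLD=3678681323744299/35184372088832 → NEW=0, ERR=3678681323744299/35184372088832
(4,5): OLD=238372065001441707/1125899906842624 → NEW=255, ERR=-48732411243427413/1125899906842624
(4,6): OLD=3662043503556360733/18014398509481984 → NEW=255, ERR=-931628116361545187/18014398509481984
(5,0): OLD=42211771268415/549755813888 → NEW=0, ERR=42211771268415/549755813888
(5,1): OLD=718569183298709/4398046511104 → NEW=255, ERR=-402932677032811/4398046511104
(5,2): OLD=2304077303162659/35184372088832 → NEW=0, ERR=2304077303162659/35184372088832
(5,3): OLD=39601487685872079/281474976710656 → NEW=255, ERR=-32174631375345201/281474976710656
(5,4): OLD=1750638185999266693/18014398509481984 → NEW=0, ERR=1750638185999266693/18014398509481984
(5,5): OLD=26204206785430075701/144115188075855872 → NEW=255, ERR=-10545166173913171659/144115188075855872
(5,6): OLD=283897647092170029691/2305843009213693952 → NEW=0, ERR=283897647092170029691/2305843009213693952
Row 0: ...#.##
Row 1: .#.#.#.
Row 2: ...#.##
Row 3: .#.#.#.
Row 4: ...#.##
Row 5: .#.#.#.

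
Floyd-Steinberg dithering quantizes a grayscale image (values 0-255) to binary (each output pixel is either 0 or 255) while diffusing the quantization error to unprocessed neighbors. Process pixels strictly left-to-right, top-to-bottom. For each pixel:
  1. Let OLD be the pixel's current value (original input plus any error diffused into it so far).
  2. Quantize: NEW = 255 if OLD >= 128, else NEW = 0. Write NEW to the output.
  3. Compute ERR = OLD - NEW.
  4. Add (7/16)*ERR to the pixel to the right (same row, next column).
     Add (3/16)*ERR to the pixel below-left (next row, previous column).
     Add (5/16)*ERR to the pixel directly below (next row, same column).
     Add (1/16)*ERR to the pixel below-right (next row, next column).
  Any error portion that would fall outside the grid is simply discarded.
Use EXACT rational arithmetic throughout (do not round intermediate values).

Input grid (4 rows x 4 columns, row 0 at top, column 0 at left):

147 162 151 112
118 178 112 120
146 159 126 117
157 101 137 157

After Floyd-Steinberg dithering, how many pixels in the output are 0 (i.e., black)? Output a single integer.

(0,0): OLD=147 → NEW=255, ERR=-108
(0,1): OLD=459/4 → NEW=0, ERR=459/4
(0,2): OLD=12877/64 → NEW=255, ERR=-3443/64
(0,3): OLD=90587/1024 → NEW=0, ERR=90587/1024
(1,0): OLD=6769/64 → NEW=0, ERR=6769/64
(1,1): OLD=124567/512 → NEW=255, ERR=-5993/512
(1,2): OLD=1864931/16384 → NEW=0, ERR=1864931/16384
(1,3): OLD=50877349/262144 → NEW=255, ERR=-15969371/262144
(2,0): OLD=1448813/8192 → NEW=255, ERR=-640147/8192
(2,1): OLD=39087615/262144 → NEW=255, ERR=-27759105/262144
(2,2): OLD=54048315/524288 → NEW=0, ERR=54048315/524288
(2,3): OLD=1259789423/8388608 → NEW=255, ERR=-879305617/8388608
(3,0): OLD=472804893/4194304 → NEW=0, ERR=472804893/4194304
(3,1): OLD=8836305411/67108864 → NEW=255, ERR=-8276454909/67108864
(3,2): OLD=95548701437/1073741824 → NEW=0, ERR=95548701437/1073741824
(3,3): OLD=2914015726187/17179869184 → NEW=255, ERR=-1466850915733/17179869184
Output grid:
  Row 0: #.#.  (2 black, running=2)
  Row 1: .#.#  (2 black, running=4)
  Row 2: ##.#  (1 black, running=5)
  Row 3: .#.#  (2 black, running=7)

Answer: 7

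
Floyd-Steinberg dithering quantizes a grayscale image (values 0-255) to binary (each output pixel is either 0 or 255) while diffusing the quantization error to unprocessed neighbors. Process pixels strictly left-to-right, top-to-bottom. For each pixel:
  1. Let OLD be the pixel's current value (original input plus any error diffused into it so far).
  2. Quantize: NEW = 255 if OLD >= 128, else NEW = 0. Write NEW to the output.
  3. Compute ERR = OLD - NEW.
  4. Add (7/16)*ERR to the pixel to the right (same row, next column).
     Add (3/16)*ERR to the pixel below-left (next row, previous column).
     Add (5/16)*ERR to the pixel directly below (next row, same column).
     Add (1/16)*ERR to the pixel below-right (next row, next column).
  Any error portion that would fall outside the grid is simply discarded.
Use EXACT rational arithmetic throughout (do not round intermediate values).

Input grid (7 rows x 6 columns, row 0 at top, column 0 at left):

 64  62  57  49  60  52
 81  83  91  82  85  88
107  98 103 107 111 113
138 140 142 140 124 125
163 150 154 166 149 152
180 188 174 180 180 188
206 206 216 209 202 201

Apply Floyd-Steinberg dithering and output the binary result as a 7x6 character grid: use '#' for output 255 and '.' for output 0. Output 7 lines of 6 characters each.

(0,0): OLD=64 → NEW=0, ERR=64
(0,1): OLD=90 → NEW=0, ERR=90
(0,2): OLD=771/8 → NEW=0, ERR=771/8
(0,3): OLD=11669/128 → NEW=0, ERR=11669/128
(0,4): OLD=204563/2048 → NEW=0, ERR=204563/2048
(0,5): OLD=3135877/32768 → NEW=0, ERR=3135877/32768
(1,0): OLD=943/8 → NEW=0, ERR=943/8
(1,1): OLD=11825/64 → NEW=255, ERR=-4495/64
(1,2): OLD=231645/2048 → NEW=0, ERR=231645/2048
(1,3): OLD=1513269/8192 → NEW=255, ERR=-575691/8192
(1,4): OLD=57205067/524288 → NEW=0, ERR=57205067/524288
(1,5): OLD=1441871261/8388608 → NEW=255, ERR=-697223779/8388608
(2,0): OLD=133803/1024 → NEW=255, ERR=-127317/1024
(2,1): OLD=1645969/32768 → NEW=0, ERR=1645969/32768
(2,2): OLD=74845315/524288 → NEW=255, ERR=-58848125/524288
(2,3): OLD=266169691/4194304 → NEW=0, ERR=266169691/4194304
(2,4): OLD=20519769921/134217728 → NEW=255, ERR=-13705750719/134217728
(2,5): OLD=105591992023/2147483648 → NEW=0, ERR=105591992023/2147483648
(3,0): OLD=56918931/524288 → NEW=0, ERR=56918931/524288
(3,1): OLD=731392239/4194304 → NEW=255, ERR=-338155281/4194304
(3,2): OLD=2908819913/33554432 → NEW=0, ERR=2908819913/33554432
(3,3): OLD=368499446687/2147483648 → NEW=255, ERR=-179108883553/2147483648
(3,4): OLD=1181720086551/17179869184 → NEW=0, ERR=1181720086551/17179869184
(3,5): OLD=45101122562745/274877906944 → NEW=255, ERR=-24992743707975/274877906944
(4,0): OLD=12201036229/67108864 → NEW=255, ERR=-4911724091/67108864
(4,1): OLD=124365325129/1073741824 → NEW=0, ERR=124365325129/1073741824
(4,2): OLD=7252874478107/34359738368 → NEW=255, ERR=-1508858805733/34359738368
(4,3): OLD=76437694891255/549755813888 → NEW=255, ERR=-63750037650185/549755813888
(4,4): OLD=857634474168439/8796093022208 → NEW=0, ERR=857634474168439/8796093022208
(4,5): OLD=24001741240227041/140737488355328 → NEW=255, ERR=-11886318290381599/140737488355328
(5,0): OLD=3072534501227/17179869184 → NEW=255, ERR=-1308332140693/17179869184
(5,1): OLD=97894515910091/549755813888 → NEW=255, ERR=-42293216631349/549755813888
(5,2): OLD=493091949250801/4398046511104 → NEW=0, ERR=493091949250801/4398046511104
(5,3): OLD=29322667749693123/140737488355328 → NEW=255, ERR=-6565391780915517/140737488355328
(5,4): OLD=46999752177602373/281474976710656 → NEW=255, ERR=-24776366883614907/281474976710656
(5,5): OLD=581823282029922957/4503599627370496 → NEW=255, ERR=-566594622949553523/4503599627370496
(6,0): OLD=1475782370169921/8796093022208 → NEW=255, ERR=-767221350493119/8796093022208
(6,1): OLD=22526601456707805/140737488355328 → NEW=255, ERR=-13361458073900835/140737488355328
(6,2): OLD=110307506579615997/562949953421312 → NEW=255, ERR=-33244731542818563/562949953421312
(6,3): OLD=1432941256025240133/9007199254740992 → NEW=255, ERR=-863894553933712827/9007199254740992
(6,4): OLD=15280034600732597009/144115188075855872 → NEW=0, ERR=15280034600732597009/144115188075855872
(6,5): OLD=467094047540741267351/2305843009213693952 → NEW=255, ERR=-120895919808750690409/2305843009213693952
Row 0: ......
Row 1: .#.#.#
Row 2: #.#.#.
Row 3: .#.#.#
Row 4: #.##.#
Row 5: ##.###
Row 6: ####.#

Answer: ......
.#.#.#
#.#.#.
.#.#.#
#.##.#
##.###
####.#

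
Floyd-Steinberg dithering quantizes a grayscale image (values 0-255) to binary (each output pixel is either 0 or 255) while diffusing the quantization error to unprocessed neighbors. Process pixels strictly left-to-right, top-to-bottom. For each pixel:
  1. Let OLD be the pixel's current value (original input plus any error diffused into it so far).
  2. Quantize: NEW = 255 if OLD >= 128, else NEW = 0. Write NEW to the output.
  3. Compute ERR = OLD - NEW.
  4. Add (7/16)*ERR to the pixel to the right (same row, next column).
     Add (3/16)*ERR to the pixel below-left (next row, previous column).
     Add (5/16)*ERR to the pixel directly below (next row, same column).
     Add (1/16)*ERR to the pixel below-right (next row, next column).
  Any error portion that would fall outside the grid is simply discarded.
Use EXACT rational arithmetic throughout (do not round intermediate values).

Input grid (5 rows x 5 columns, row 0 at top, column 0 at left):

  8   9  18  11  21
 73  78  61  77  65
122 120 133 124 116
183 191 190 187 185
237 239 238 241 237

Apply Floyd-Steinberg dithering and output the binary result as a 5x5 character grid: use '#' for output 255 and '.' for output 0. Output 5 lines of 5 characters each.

Answer: .....
...#.
##.#.
#.###
#####

Derivation:
(0,0): OLD=8 → NEW=0, ERR=8
(0,1): OLD=25/2 → NEW=0, ERR=25/2
(0,2): OLD=751/32 → NEW=0, ERR=751/32
(0,3): OLD=10889/512 → NEW=0, ERR=10889/512
(0,4): OLD=248255/8192 → NEW=0, ERR=248255/8192
(1,0): OLD=2491/32 → NEW=0, ERR=2491/32
(1,1): OLD=30941/256 → NEW=0, ERR=30941/256
(1,2): OLD=1032033/8192 → NEW=0, ERR=1032033/8192
(1,3): OLD=4781229/32768 → NEW=255, ERR=-3574611/32768
(1,4): OLD=14718439/524288 → NEW=0, ERR=14718439/524288
(2,0): OLD=692175/4096 → NEW=255, ERR=-352305/4096
(2,1): OLD=19480725/131072 → NEW=255, ERR=-13942635/131072
(2,2): OLD=236831871/2097152 → NEW=0, ERR=236831871/2097152
(2,3): OLD=5115518861/33554432 → NEW=255, ERR=-3440861299/33554432
(2,4): OLD=39240495515/536870912 → NEW=0, ERR=39240495515/536870912
(3,0): OLD=285582111/2097152 → NEW=255, ERR=-249191649/2097152
(3,1): OLD=2039629811/16777216 → NEW=0, ERR=2039629811/16777216
(3,2): OLD=135614941857/536870912 → NEW=255, ERR=-1287140703/536870912
(3,3): OLD=187548665673/1073741824 → NEW=255, ERR=-86255499447/1073741824
(3,4): OLD=2856784696493/17179869184 → NEW=255, ERR=-1524081945427/17179869184
(4,0): OLD=59770426545/268435456 → NEW=255, ERR=-8680614735/268435456
(4,1): OLD=2190152046705/8589934592 → NEW=255, ERR=-281274255/8589934592
(4,2): OLD=31579689226815/137438953472 → NEW=255, ERR=-3467243908545/137438953472
(4,3): OLD=413582902871921/2199023255552 → NEW=255, ERR=-147168027293839/2199023255552
(4,4): OLD=6156456286055575/35184372088832 → NEW=255, ERR=-2815558596596585/35184372088832
Row 0: .....
Row 1: ...#.
Row 2: ##.#.
Row 3: #.###
Row 4: #####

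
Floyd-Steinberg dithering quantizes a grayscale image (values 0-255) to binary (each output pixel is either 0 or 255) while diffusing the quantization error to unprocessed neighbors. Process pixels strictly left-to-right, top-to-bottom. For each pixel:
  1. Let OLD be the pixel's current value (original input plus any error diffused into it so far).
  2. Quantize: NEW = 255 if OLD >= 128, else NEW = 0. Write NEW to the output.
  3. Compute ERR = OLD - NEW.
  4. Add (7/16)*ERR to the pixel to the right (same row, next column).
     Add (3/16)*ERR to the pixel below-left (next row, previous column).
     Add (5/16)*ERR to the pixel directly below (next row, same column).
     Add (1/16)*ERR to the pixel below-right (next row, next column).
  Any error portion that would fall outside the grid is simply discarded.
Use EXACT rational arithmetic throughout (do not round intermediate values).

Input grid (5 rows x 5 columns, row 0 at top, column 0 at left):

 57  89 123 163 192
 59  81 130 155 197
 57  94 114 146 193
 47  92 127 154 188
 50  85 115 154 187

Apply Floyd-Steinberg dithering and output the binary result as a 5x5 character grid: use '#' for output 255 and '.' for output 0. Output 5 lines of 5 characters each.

Answer: ..#.#
.#.##
..#.#
.#.##
..#.#

Derivation:
(0,0): OLD=57 → NEW=0, ERR=57
(0,1): OLD=1823/16 → NEW=0, ERR=1823/16
(0,2): OLD=44249/256 → NEW=255, ERR=-21031/256
(0,3): OLD=520431/4096 → NEW=0, ERR=520431/4096
(0,4): OLD=16225929/65536 → NEW=255, ERR=-485751/65536
(1,0): OLD=25133/256 → NEW=0, ERR=25133/256
(1,1): OLD=302523/2048 → NEW=255, ERR=-219717/2048
(1,2): OLD=5789143/65536 → NEW=0, ERR=5789143/65536
(1,3): OLD=59461643/262144 → NEW=255, ERR=-7385077/262144
(1,4): OLD=798174913/4194304 → NEW=255, ERR=-271372607/4194304
(2,0): OLD=2213945/32768 → NEW=0, ERR=2213945/32768
(2,1): OLD=118208131/1048576 → NEW=0, ERR=118208131/1048576
(2,2): OLD=3002074953/16777216 → NEW=255, ERR=-1276115127/16777216
(2,3): OLD=26121095371/268435456 → NEW=0, ERR=26121095371/268435456
(2,4): OLD=917374802637/4294967296 → NEW=255, ERR=-177841857843/4294967296
(3,0): OLD=1497384745/16777216 → NEW=0, ERR=1497384745/16777216
(3,1): OLD=20969800053/134217728 → NEW=255, ERR=-13255720587/134217728
(3,2): OLD=366416115863/4294967296 → NEW=0, ERR=366416115863/4294967296
(3,3): OLD=1797148601503/8589934592 → NEW=255, ERR=-393284719457/8589934592
(3,4): OLD=22142986689979/137438953472 → NEW=255, ERR=-12903946445381/137438953472
(4,0): OLD=127502410439/2147483648 → NEW=0, ERR=127502410439/2147483648
(4,1): OLD=6987852817095/68719476736 → NEW=0, ERR=6987852817095/68719476736
(4,2): OLD=188446333975433/1099511627776 → NEW=255, ERR=-91929131107447/1099511627776
(4,3): OLD=1598098323607239/17592186044416 → NEW=0, ERR=1598098323607239/17592186044416
(4,4): OLD=54758536079651569/281474976710656 → NEW=255, ERR=-17017582981565711/281474976710656
Row 0: ..#.#
Row 1: .#.##
Row 2: ..#.#
Row 3: .#.##
Row 4: ..#.#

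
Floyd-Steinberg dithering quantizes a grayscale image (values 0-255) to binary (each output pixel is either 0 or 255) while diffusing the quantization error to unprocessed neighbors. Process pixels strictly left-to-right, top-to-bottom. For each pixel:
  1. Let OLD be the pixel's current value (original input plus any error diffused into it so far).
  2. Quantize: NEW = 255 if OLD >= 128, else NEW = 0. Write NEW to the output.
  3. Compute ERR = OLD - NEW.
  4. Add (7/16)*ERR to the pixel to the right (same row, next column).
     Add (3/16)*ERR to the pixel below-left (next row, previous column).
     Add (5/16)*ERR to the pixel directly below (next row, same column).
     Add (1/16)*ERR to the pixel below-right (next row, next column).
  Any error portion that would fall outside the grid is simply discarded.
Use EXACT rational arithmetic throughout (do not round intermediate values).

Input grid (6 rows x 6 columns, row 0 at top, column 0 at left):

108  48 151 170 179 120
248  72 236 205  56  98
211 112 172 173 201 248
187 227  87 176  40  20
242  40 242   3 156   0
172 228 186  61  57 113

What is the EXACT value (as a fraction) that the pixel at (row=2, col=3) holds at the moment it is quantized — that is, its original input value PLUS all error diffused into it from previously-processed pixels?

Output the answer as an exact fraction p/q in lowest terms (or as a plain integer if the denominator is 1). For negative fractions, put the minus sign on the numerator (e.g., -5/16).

Answer: 6047852067/33554432

Derivation:
(0,0): OLD=108 → NEW=0, ERR=108
(0,1): OLD=381/4 → NEW=0, ERR=381/4
(0,2): OLD=12331/64 → NEW=255, ERR=-3989/64
(0,3): OLD=146157/1024 → NEW=255, ERR=-114963/1024
(0,4): OLD=2127995/16384 → NEW=255, ERR=-2049925/16384
(0,5): OLD=17107805/262144 → NEW=0, ERR=17107805/262144
(1,0): OLD=19175/64 → NEW=255, ERR=2855/64
(1,1): OLD=59569/512 → NEW=0, ERR=59569/512
(1,2): OLD=4134117/16384 → NEW=255, ERR=-43803/16384
(1,3): OLD=9266225/65536 → NEW=255, ERR=-7445455/65536
(1,4): OLD=-115692829/4194304 → NEW=0, ERR=-115692829/4194304
(1,5): OLD=6610662469/67108864 → NEW=0, ERR=6610662469/67108864
(2,0): OLD=2021419/8192 → NEW=255, ERR=-67541/8192
(2,1): OLD=38545065/262144 → NEW=255, ERR=-28301655/262144
(2,2): OLD=460958331/4194304 → NEW=0, ERR=460958331/4194304
(2,3): OLD=6047852067/33554432 → NEW=255, ERR=-2508528093/33554432
Target (2,3): original=173, with diffused error = 6047852067/33554432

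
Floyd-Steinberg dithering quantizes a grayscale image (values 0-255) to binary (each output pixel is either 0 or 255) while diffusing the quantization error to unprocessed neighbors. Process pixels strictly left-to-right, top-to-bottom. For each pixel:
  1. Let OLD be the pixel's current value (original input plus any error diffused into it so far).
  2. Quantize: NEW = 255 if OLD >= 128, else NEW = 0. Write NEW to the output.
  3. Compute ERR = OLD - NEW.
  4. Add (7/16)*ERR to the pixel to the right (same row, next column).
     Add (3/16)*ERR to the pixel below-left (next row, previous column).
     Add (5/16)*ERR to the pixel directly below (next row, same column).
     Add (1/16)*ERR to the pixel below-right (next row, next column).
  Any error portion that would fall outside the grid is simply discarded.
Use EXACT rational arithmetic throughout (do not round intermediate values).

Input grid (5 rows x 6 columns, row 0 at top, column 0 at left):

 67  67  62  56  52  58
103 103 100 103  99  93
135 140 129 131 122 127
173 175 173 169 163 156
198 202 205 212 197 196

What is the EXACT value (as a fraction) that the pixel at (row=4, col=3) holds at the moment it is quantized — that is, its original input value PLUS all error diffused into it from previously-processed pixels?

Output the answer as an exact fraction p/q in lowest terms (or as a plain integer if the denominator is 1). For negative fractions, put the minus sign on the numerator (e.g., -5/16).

Answer: 3764277916415239/17592186044416

Derivation:
(0,0): OLD=67 → NEW=0, ERR=67
(0,1): OLD=1541/16 → NEW=0, ERR=1541/16
(0,2): OLD=26659/256 → NEW=0, ERR=26659/256
(0,3): OLD=415989/4096 → NEW=0, ERR=415989/4096
(0,4): OLD=6319795/65536 → NEW=0, ERR=6319795/65536
(0,5): OLD=105055973/1048576 → NEW=0, ERR=105055973/1048576
(1,0): OLD=36351/256 → NEW=255, ERR=-28929/256
(1,1): OLD=219897/2048 → NEW=0, ERR=219897/2048
(1,2): OLD=13407341/65536 → NEW=255, ERR=-3304339/65536
(1,3): OLD=35984041/262144 → NEW=255, ERR=-30862679/262144
(1,4): OLD=1724034075/16777216 → NEW=0, ERR=1724034075/16777216
(1,5): OLD=47055081293/268435456 → NEW=255, ERR=-21395959987/268435456
(2,0): OLD=3926211/32768 → NEW=0, ERR=3926211/32768
(2,1): OLD=219632273/1048576 → NEW=255, ERR=-47754607/1048576
(2,2): OLD=1307866611/16777216 → NEW=0, ERR=1307866611/16777216
(2,3): OLD=19385122587/134217728 → NEW=255, ERR=-14840398053/134217728
(2,4): OLD=358351900113/4294967296 → NEW=0, ERR=358351900113/4294967296
(2,5): OLD=9965512770503/68719476736 → NEW=255, ERR=-7557953797177/68719476736
(3,0): OLD=3387388307/16777216 → NEW=255, ERR=-890801773/16777216
(3,1): OLD=21427021847/134217728 → NEW=255, ERR=-12798498793/134217728
(3,2): OLD=141803030069/1073741824 → NEW=255, ERR=-132001135051/1073741824
(3,3): OLD=6952965651231/68719476736 → NEW=0, ERR=6952965651231/68719476736
(3,4): OLD=113143580850239/549755813888 → NEW=255, ERR=-27044151691201/549755813888
(3,5): OLD=926432340953425/8796093022208 → NEW=0, ERR=926432340953425/8796093022208
(4,0): OLD=351174195005/2147483648 → NEW=255, ERR=-196434135235/2147483648
(4,1): OLD=3635718863001/34359738368 → NEW=0, ERR=3635718863001/34359738368
(4,2): OLD=248365650131451/1099511627776 → NEW=255, ERR=-32009814951429/1099511627776
(4,3): OLD=3764277916415239/17592186044416 → NEW=255, ERR=-721729524910841/17592186044416
Target (4,3): original=212, with diffused error = 3764277916415239/17592186044416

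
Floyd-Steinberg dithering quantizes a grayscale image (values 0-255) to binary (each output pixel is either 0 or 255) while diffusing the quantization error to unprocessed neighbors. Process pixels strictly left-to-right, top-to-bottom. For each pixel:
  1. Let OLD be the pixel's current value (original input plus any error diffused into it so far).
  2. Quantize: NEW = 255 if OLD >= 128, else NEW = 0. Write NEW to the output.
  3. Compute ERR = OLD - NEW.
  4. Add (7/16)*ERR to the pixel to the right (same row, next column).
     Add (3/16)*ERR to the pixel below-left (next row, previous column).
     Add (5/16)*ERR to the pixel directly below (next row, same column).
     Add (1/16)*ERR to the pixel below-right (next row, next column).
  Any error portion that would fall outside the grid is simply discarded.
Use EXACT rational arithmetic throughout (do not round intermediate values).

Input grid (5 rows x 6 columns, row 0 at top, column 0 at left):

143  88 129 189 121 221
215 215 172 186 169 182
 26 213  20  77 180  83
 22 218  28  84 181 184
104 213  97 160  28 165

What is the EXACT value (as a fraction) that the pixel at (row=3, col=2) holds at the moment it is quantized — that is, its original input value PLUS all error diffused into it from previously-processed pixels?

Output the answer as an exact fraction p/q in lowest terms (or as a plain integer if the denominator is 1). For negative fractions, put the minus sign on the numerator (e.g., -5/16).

Answer: 631791215/67108864

Derivation:
(0,0): OLD=143 → NEW=255, ERR=-112
(0,1): OLD=39 → NEW=0, ERR=39
(0,2): OLD=2337/16 → NEW=255, ERR=-1743/16
(0,3): OLD=36183/256 → NEW=255, ERR=-29097/256
(0,4): OLD=291937/4096 → NEW=0, ERR=291937/4096
(0,5): OLD=16527015/65536 → NEW=255, ERR=-184665/65536
(1,0): OLD=2997/16 → NEW=255, ERR=-1083/16
(1,1): OLD=21779/128 → NEW=255, ERR=-10861/128
(1,2): OLD=335711/4096 → NEW=0, ERR=335711/4096
(1,3): OLD=3160379/16384 → NEW=255, ERR=-1017541/16384
(1,4): OLD=164070329/1048576 → NEW=255, ERR=-103316551/1048576
(1,5): OLD=2390200127/16777216 → NEW=255, ERR=-1887989953/16777216
(2,0): OLD=-22655/2048 → NEW=0, ERR=-22655/2048
(2,1): OLD=12634123/65536 → NEW=255, ERR=-4077557/65536
(2,2): OLD=1514177/1048576 → NEW=0, ERR=1514177/1048576
(2,3): OLD=376412057/8388608 → NEW=0, ERR=376412057/8388608
(2,4): OLD=38616894955/268435456 → NEW=255, ERR=-29834146325/268435456
(2,5): OLD=-29844972003/4294967296 → NEW=0, ERR=-29844972003/4294967296
(3,0): OLD=7211201/1048576 → NEW=0, ERR=7211201/1048576
(3,1): OLD=1687325053/8388608 → NEW=255, ERR=-451769987/8388608
(3,2): OLD=631791215/67108864 → NEW=0, ERR=631791215/67108864
Target (3,2): original=28, with diffused error = 631791215/67108864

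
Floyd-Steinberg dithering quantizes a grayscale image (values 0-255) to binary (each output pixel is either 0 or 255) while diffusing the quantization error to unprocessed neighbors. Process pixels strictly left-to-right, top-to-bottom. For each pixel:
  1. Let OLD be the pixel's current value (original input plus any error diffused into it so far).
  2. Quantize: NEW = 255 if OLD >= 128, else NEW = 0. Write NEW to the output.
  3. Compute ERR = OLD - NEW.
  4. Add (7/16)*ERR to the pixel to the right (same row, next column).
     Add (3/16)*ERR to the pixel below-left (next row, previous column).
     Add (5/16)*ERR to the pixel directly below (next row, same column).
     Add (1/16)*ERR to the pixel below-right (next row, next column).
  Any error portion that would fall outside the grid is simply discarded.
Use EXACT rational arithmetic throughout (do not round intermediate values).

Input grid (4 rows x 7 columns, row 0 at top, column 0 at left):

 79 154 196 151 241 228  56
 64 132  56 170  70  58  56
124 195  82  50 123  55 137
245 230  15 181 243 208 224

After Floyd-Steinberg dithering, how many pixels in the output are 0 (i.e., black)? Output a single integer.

(0,0): OLD=79 → NEW=0, ERR=79
(0,1): OLD=3017/16 → NEW=255, ERR=-1063/16
(0,2): OLD=42735/256 → NEW=255, ERR=-22545/256
(0,3): OLD=460681/4096 → NEW=0, ERR=460681/4096
(0,4): OLD=19018943/65536 → NEW=255, ERR=2307263/65536
(0,5): OLD=255226169/1048576 → NEW=255, ERR=-12160711/1048576
(0,6): OLD=854399119/16777216 → NEW=0, ERR=854399119/16777216
(1,0): OLD=19515/256 → NEW=0, ERR=19515/256
(1,1): OLD=272413/2048 → NEW=255, ERR=-249827/2048
(1,2): OLD=-521247/65536 → NEW=0, ERR=-521247/65536
(1,3): OLD=53153485/262144 → NEW=255, ERR=-13693235/262144
(1,4): OLD=1057027783/16777216 → NEW=0, ERR=1057027783/16777216
(1,5): OLD=12574725367/134217728 → NEW=0, ERR=12574725367/134217728
(1,6): OLD=240901555609/2147483648 → NEW=0, ERR=240901555609/2147483648
(2,0): OLD=4094351/32768 → NEW=0, ERR=4094351/32768
(2,1): OLD=225253013/1048576 → NEW=255, ERR=-42133867/1048576
(2,2): OLD=746864639/16777216 → NEW=0, ERR=746864639/16777216
(2,3): OLD=8652817095/134217728 → NEW=0, ERR=8652817095/134217728
(2,4): OLD=198852279735/1073741824 → NEW=255, ERR=-74951885385/1073741824
(2,5): OLD=2704441467261/34359738368 → NEW=0, ERR=2704441467261/34359738368
(2,6): OLD=116738890916155/549755813888 → NEW=255, ERR=-23448841625285/549755813888
(3,0): OLD=4639112479/16777216 → NEW=255, ERR=360922399/16777216
(3,1): OLD=32616401971/134217728 → NEW=255, ERR=-1609118669/134217728
(3,2): OLD=35694162953/1073741824 → NEW=0, ERR=35694162953/1073741824
(3,3): OLD=882117956879/4294967296 → NEW=255, ERR=-213098703601/4294967296
(3,4): OLD=119993279289631/549755813888 → NEW=255, ERR=-20194453251809/549755813888
(3,5): OLD=897929801522253/4398046511104 → NEW=255, ERR=-223572058809267/4398046511104
(3,6): OLD=13605809126929875/70368744177664 → NEW=255, ERR=-4338220638374445/70368744177664
Output grid:
  Row 0: .##.##.  (3 black, running=3)
  Row 1: .#.#...  (5 black, running=8)
  Row 2: .#..#.#  (4 black, running=12)
  Row 3: ##.####  (1 black, running=13)

Answer: 13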